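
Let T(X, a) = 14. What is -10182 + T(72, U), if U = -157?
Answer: -10168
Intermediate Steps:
-10182 + T(72, U) = -10182 + 14 = -10168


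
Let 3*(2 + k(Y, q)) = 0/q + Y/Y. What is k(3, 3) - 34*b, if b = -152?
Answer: 15499/3 ≈ 5166.3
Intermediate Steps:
k(Y, q) = -5/3 (k(Y, q) = -2 + (0/q + Y/Y)/3 = -2 + (0 + 1)/3 = -2 + (⅓)*1 = -2 + ⅓ = -5/3)
k(3, 3) - 34*b = -5/3 - 34*(-152) = -5/3 + 5168 = 15499/3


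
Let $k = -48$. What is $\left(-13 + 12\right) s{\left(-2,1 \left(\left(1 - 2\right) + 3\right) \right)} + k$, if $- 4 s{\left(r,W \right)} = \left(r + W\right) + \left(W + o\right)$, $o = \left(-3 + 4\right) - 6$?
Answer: $- \frac{195}{4} \approx -48.75$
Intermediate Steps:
$o = -5$ ($o = 1 - 6 = -5$)
$s{\left(r,W \right)} = \frac{5}{4} - \frac{W}{2} - \frac{r}{4}$ ($s{\left(r,W \right)} = - \frac{\left(r + W\right) + \left(W - 5\right)}{4} = - \frac{\left(W + r\right) + \left(-5 + W\right)}{4} = - \frac{-5 + r + 2 W}{4} = \frac{5}{4} - \frac{W}{2} - \frac{r}{4}$)
$\left(-13 + 12\right) s{\left(-2,1 \left(\left(1 - 2\right) + 3\right) \right)} + k = \left(-13 + 12\right) \left(\frac{5}{4} - \frac{1 \left(\left(1 - 2\right) + 3\right)}{2} - - \frac{1}{2}\right) - 48 = - (\frac{5}{4} - \frac{1 \left(-1 + 3\right)}{2} + \frac{1}{2}) - 48 = - (\frac{5}{4} - \frac{1 \cdot 2}{2} + \frac{1}{2}) - 48 = - (\frac{5}{4} - 1 + \frac{1}{2}) - 48 = \left(-1\right) \frac{3}{4} - 48 = - \frac{3}{4} - 48 = - \frac{195}{4}$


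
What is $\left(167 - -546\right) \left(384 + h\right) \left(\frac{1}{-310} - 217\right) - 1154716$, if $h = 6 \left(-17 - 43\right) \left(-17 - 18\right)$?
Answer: $- \frac{10050410216}{5} \approx -2.0101 \cdot 10^{9}$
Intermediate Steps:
$h = 12600$ ($h = 6 \left(\left(-60\right) \left(-35\right)\right) = 6 \cdot 2100 = 12600$)
$\left(167 - -546\right) \left(384 + h\right) \left(\frac{1}{-310} - 217\right) - 1154716 = \left(167 - -546\right) \left(384 + 12600\right) \left(\frac{1}{-310} - 217\right) - 1154716 = \left(167 + 546\right) 12984 \left(- \frac{1}{310} - 217\right) - 1154716 = 713 \cdot 12984 \left(- \frac{67271}{310}\right) - 1154716 = 713 \left(- \frac{436723332}{155}\right) - 1154716 = - \frac{10044636636}{5} - 1154716 = - \frac{10050410216}{5}$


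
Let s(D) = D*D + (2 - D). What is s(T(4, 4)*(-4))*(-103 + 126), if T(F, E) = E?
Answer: 6302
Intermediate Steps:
s(D) = 2 + D² - D (s(D) = D² + (2 - D) = 2 + D² - D)
s(T(4, 4)*(-4))*(-103 + 126) = (2 + (4*(-4))² - 4*(-4))*(-103 + 126) = (2 + (-16)² - 1*(-16))*23 = (2 + 256 + 16)*23 = 274*23 = 6302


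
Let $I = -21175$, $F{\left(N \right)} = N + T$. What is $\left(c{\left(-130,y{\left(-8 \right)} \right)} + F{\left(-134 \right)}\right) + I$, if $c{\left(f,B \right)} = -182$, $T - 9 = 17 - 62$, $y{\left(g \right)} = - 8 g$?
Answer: $-21527$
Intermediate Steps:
$T = -36$ ($T = 9 + \left(17 - 62\right) = 9 - 45 = -36$)
$F{\left(N \right)} = -36 + N$ ($F{\left(N \right)} = N - 36 = -36 + N$)
$\left(c{\left(-130,y{\left(-8 \right)} \right)} + F{\left(-134 \right)}\right) + I = \left(-182 - 170\right) - 21175 = -352 - 21175 = -21527$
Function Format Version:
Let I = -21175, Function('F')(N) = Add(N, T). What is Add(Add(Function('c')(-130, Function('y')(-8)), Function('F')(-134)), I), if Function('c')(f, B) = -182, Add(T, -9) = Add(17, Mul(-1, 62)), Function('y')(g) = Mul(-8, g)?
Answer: -21527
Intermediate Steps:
T = -36 (T = Add(9, Add(17, Mul(-1, 62))) = Add(9, Add(17, -62)) = Add(9, -45) = -36)
Function('F')(N) = Add(-36, N) (Function('F')(N) = Add(N, -36) = Add(-36, N))
Add(Add(Function('c')(-130, Function('y')(-8)), Function('F')(-134)), I) = Add(Add(-182, Add(-36, -134)), -21175) = Add(Add(-182, -170), -21175) = Add(-352, -21175) = -21527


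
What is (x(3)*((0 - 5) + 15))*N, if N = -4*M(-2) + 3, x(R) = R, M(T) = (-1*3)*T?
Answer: -630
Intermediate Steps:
M(T) = -3*T
N = -21 (N = -(-12)*(-2) + 3 = -4*6 + 3 = -24 + 3 = -21)
(x(3)*((0 - 5) + 15))*N = (3*((0 - 5) + 15))*(-21) = (3*(-5 + 15))*(-21) = (3*10)*(-21) = 30*(-21) = -630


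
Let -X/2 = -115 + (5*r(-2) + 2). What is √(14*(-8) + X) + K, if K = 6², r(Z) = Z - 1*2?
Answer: 36 + √154 ≈ 48.410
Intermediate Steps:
r(Z) = -2 + Z (r(Z) = Z - 2 = -2 + Z)
X = 266 (X = -2*(-115 + (5*(-2 - 2) + 2)) = -2*(-115 + (5*(-4) + 2)) = -2*(-115 + (-20 + 2)) = -2*(-115 - 18) = -2*(-133) = 266)
K = 36
√(14*(-8) + X) + K = √(14*(-8) + 266) + 36 = √(-112 + 266) + 36 = √154 + 36 = 36 + √154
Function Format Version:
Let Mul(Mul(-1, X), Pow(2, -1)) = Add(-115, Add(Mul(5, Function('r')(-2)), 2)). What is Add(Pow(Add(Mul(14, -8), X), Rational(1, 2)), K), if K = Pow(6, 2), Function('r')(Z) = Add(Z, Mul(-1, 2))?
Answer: Add(36, Pow(154, Rational(1, 2))) ≈ 48.410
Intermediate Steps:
Function('r')(Z) = Add(-2, Z) (Function('r')(Z) = Add(Z, -2) = Add(-2, Z))
X = 266 (X = Mul(-2, Add(-115, Add(Mul(5, Add(-2, -2)), 2))) = Mul(-2, Add(-115, Add(Mul(5, -4), 2))) = Mul(-2, Add(-115, Add(-20, 2))) = Mul(-2, Add(-115, -18)) = Mul(-2, -133) = 266)
K = 36
Add(Pow(Add(Mul(14, -8), X), Rational(1, 2)), K) = Add(Pow(Add(Mul(14, -8), 266), Rational(1, 2)), 36) = Add(Pow(Add(-112, 266), Rational(1, 2)), 36) = Add(Pow(154, Rational(1, 2)), 36) = Add(36, Pow(154, Rational(1, 2)))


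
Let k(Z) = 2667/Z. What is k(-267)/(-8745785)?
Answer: 889/778374865 ≈ 1.1421e-6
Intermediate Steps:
k(-267)/(-8745785) = (2667/(-267))/(-8745785) = (2667*(-1/267))*(-1/8745785) = -889/89*(-1/8745785) = 889/778374865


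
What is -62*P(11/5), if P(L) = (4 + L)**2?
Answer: -59582/25 ≈ -2383.3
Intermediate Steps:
-62*P(11/5) = -62*(4 + 11/5)**2 = -62*(31/5)**2 = -62*961/25 = -59582/25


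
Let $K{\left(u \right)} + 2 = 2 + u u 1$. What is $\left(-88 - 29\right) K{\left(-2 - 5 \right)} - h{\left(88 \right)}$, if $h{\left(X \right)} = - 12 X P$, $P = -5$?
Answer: $-11013$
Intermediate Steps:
$h{\left(X \right)} = 60 X$ ($h{\left(X \right)} = - 12 X \left(-5\right) = 60 X$)
$K{\left(u \right)} = u^{2}$ ($K{\left(u \right)} = -2 + \left(2 + u u 1\right) = -2 + \left(2 + u u\right) = -2 + \left(2 + u^{2}\right) = u^{2}$)
$\left(-88 - 29\right) K{\left(-2 - 5 \right)} - h{\left(88 \right)} = \left(-88 - 29\right) \left(-2 - 5\right)^{2} - 60 \cdot 88 = - 117 \left(-7\right)^{2} - 5280 = \left(-117\right) 49 - 5280 = -5733 - 5280 = -11013$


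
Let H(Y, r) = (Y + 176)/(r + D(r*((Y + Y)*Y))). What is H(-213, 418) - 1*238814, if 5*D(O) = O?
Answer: -9058352099421/37930574 ≈ -2.3881e+5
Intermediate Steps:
D(O) = O/5
H(Y, r) = (176 + Y)/(r + 2*r*Y²/5) (H(Y, r) = (Y + 176)/(r + (r*((Y + Y)*Y))/5) = (176 + Y)/(r + (r*((2*Y)*Y))/5) = (176 + Y)/(r + (r*(2*Y²))/5) = (176 + Y)/(r + (2*r*Y²)/5) = (176 + Y)/(r + 2*r*Y²/5))
H(-213, 418) - 1*238814 = 5*(176 - 213)/(418*(5 + 2*(-213)²)) - 1*238814 = 5*(1/418)*(-37)/(5 + 2*45369) - 238814 = 5*(1/418)*(-37)/(5 + 90738) - 238814 = 5*(1/418)*(-37)/90743 - 238814 = 5*(1/418)*(1/90743)*(-37) - 238814 = -185/37930574 - 238814 = -9058352099421/37930574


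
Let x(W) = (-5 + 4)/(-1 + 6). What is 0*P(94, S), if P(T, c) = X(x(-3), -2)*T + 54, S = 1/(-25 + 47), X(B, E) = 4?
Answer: 0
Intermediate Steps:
x(W) = -⅕ (x(W) = -1/5 = -1*⅕ = -⅕)
S = 1/22 ≈ 0.045455
P(T, c) = 54 + 4*T (P(T, c) = 4*T + 54 = 54 + 4*T)
0*P(94, S) = 0*(54 + 4*94) = 0*(54 + 376) = 0*430 = 0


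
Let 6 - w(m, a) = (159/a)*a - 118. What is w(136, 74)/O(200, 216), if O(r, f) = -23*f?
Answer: 35/4968 ≈ 0.0070451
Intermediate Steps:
w(m, a) = -35 (w(m, a) = 6 - ((159/a)*a - 118) = 6 - (159 - 118) = 6 - 1*41 = 6 - 41 = -35)
w(136, 74)/O(200, 216) = -35/((-23*216)) = -35/(-4968) = -35*(-1/4968) = 35/4968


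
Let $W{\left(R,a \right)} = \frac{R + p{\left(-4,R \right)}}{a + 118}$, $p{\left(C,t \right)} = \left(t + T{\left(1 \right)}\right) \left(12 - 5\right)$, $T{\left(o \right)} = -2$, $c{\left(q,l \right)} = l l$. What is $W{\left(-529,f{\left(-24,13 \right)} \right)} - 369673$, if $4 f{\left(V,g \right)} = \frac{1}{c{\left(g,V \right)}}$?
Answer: $- \frac{100513890313}{271873} \approx -3.6971 \cdot 10^{5}$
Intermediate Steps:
$c{\left(q,l \right)} = l^{2}$
$f{\left(V,g \right)} = \frac{1}{4 V^{2}}$
$p{\left(C,t \right)} = -14 + 7 t$ ($p{\left(C,t \right)} = \left(t - 2\right) \left(12 - 5\right) = \left(-2 + t\right) 7 = -14 + 7 t$)
$W{\left(R,a \right)} = \frac{-14 + 8 R}{118 + a}$ ($W{\left(R,a \right)} = \frac{R + \left(-14 + 7 R\right)}{a + 118} = \frac{-14 + 8 R}{118 + a}$)
$W{\left(-529,f{\left(-24,13 \right)} \right)} - 369673 = \frac{2 \left(-7 + 4 \left(-529\right)\right)}{118 + \frac{1}{4 \cdot 576}} - 369673 = \frac{2 \left(-7 - 2116\right)}{118 + \frac{1}{4} \cdot \frac{1}{576}} - 369673 = 2 \frac{1}{118 + \frac{1}{2304}} \left(-2123\right) - 369673 = 2 \frac{1}{\frac{271873}{2304}} \left(-2123\right) - 369673 = 2 \cdot \frac{2304}{271873} \left(-2123\right) - 369673 = - \frac{9782784}{271873} - 369673 = - \frac{100513890313}{271873}$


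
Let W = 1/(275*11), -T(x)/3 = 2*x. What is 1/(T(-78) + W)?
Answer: 3025/1415701 ≈ 0.0021368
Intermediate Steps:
T(x) = -6*x
W = 1/3025 ≈ 0.00033058
1/(T(-78) + W) = 1/(-6*(-78) + 1/3025) = 1/(468 + 1/3025) = 1/(1415701/3025) = 3025/1415701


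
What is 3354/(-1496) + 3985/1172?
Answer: 126917/109582 ≈ 1.1582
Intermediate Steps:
3354/(-1496) + 3985/1172 = 3354*(-1/1496) + 3985*(1/1172) = -1677/748 + 3985/1172 = 126917/109582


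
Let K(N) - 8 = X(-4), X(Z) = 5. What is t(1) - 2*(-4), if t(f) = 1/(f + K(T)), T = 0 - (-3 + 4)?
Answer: 113/14 ≈ 8.0714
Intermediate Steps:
T = -1 (T = 0 - 1*1 = 0 - 1 = -1)
K(N) = 13 (K(N) = 8 + 5 = 13)
t(f) = 1/(13 + f) (t(f) = 1/(f + 13) = 1/(13 + f))
t(1) - 2*(-4) = 1/(13 + 1) - 2*(-4) = 1/14 + 8 = 113/14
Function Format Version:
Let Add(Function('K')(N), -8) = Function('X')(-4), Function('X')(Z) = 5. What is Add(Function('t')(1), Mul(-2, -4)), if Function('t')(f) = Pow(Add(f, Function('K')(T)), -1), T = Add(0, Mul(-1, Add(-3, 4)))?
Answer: Rational(113, 14) ≈ 8.0714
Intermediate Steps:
T = -1 (T = Add(0, Mul(-1, 1)) = Add(0, -1) = -1)
Function('K')(N) = 13 (Function('K')(N) = Add(8, 5) = 13)
Function('t')(f) = Pow(Add(13, f), -1) (Function('t')(f) = Pow(Add(f, 13), -1) = Pow(Add(13, f), -1))
Add(Function('t')(1), Mul(-2, -4)) = Add(Pow(Add(13, 1), -1), Mul(-2, -4)) = Add(Pow(14, -1), 8) = Add(Rational(1, 14), 8) = Rational(113, 14)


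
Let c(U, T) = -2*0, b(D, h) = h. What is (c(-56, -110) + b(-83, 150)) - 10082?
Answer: -9932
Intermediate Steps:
c(U, T) = 0
(c(-56, -110) + b(-83, 150)) - 10082 = (0 + 150) - 10082 = 150 - 10082 = -9932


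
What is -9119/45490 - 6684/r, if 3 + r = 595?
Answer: -38681701/3366260 ≈ -11.491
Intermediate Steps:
r = 592 (r = -3 + 595 = 592)
-9119/45490 - 6684/r = -9119/45490 - 6684/592 = -9119*1/45490 - 6684*1/592 = -9119/45490 - 1671/148 = -38681701/3366260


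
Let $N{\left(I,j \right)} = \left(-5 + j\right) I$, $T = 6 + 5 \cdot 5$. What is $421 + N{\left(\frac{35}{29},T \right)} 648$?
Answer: $\frac{601889}{29} \approx 20755.0$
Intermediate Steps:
$T = 31$ ($T = 6 + 25 = 31$)
$N{\left(I,j \right)} = I \left(-5 + j\right)$
$421 + N{\left(\frac{35}{29},T \right)} 648 = 421 + \frac{35}{29} \left(-5 + 31\right) 648 = 421 + 35 \cdot \frac{1}{29} \cdot 26 \cdot 648 = 421 + \frac{35}{29} \cdot 26 \cdot 648 = 421 + \frac{910}{29} \cdot 648 = 421 + \frac{589680}{29} = \frac{601889}{29}$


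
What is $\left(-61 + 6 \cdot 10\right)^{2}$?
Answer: $1$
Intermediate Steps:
$\left(-61 + 6 \cdot 10\right)^{2} = \left(-61 + 60\right)^{2} = \left(-1\right)^{2} = 1$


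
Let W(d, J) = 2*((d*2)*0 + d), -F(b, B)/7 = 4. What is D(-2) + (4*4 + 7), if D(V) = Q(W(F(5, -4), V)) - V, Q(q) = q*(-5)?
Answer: 305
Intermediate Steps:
F(b, B) = -28 (F(b, B) = -7*4 = -28)
W(d, J) = 2*d (W(d, J) = 2*((2*d)*0 + d) = 2*(0 + d) = 2*d)
Q(q) = -5*q
D(V) = 280 - V (D(V) = -10*(-28) - V = -5*(-56) - V = 280 - V)
D(-2) + (4*4 + 7) = (280 - 1*(-2)) + (4*4 + 7) = (280 + 2) + (16 + 7) = 282 + 23 = 305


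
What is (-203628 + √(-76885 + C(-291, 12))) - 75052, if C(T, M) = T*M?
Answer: -278680 + I*√80377 ≈ -2.7868e+5 + 283.51*I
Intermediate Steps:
C(T, M) = M*T
(-203628 + √(-76885 + C(-291, 12))) - 75052 = (-203628 + √(-76885 + 12*(-291))) - 75052 = (-203628 + √(-76885 - 3492)) - 75052 = (-203628 + √(-80377)) - 75052 = (-203628 + I*√80377) - 75052 = -278680 + I*√80377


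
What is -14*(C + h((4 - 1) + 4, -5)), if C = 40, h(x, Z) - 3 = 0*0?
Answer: -602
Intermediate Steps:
h(x, Z) = 3 (h(x, Z) = 3 + 0*0 = 3 + 0 = 3)
-14*(C + h((4 - 1) + 4, -5)) = -14*(40 + 3) = -14*43 = -602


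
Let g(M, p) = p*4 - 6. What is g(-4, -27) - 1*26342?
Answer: -26456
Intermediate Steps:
g(M, p) = -6 + 4*p (g(M, p) = 4*p - 6 = -6 + 4*p)
g(-4, -27) - 1*26342 = (-6 + 4*(-27)) - 1*26342 = (-6 - 108) - 26342 = -114 - 26342 = -26456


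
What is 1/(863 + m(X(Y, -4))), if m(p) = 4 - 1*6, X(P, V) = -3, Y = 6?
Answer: 1/861 ≈ 0.0011614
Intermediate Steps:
m(p) = -2 (m(p) = 4 - 6 = -2)
1/(863 + m(X(Y, -4))) = 1/(863 - 2) = 1/861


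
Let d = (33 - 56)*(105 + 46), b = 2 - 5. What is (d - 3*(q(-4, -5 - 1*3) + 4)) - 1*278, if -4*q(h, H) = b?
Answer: -15061/4 ≈ -3765.3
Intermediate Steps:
b = -3
q(h, H) = 3/4 (q(h, H) = -1/4*(-3) = 3/4)
d = -3473 (d = -23*151 = -3473)
(d - 3*(q(-4, -5 - 1*3) + 4)) - 1*278 = (-3473 - 3*(3/4 + 4)) - 1*278 = (-3473 - 3*19/4) - 278 = (-3473 - 57/4) - 278 = -13949/4 - 278 = -15061/4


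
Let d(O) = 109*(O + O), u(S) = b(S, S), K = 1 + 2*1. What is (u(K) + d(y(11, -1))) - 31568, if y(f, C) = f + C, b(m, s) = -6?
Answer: -29394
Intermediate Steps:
K = 3 (K = 1 + 2 = 3)
y(f, C) = C + f
u(S) = -6
d(O) = 218*O (d(O) = 109*(2*O) = 218*O)
(u(K) + d(y(11, -1))) - 31568 = (-6 + 218*(-1 + 11)) - 31568 = (-6 + 218*10) - 31568 = (-6 + 2180) - 31568 = 2174 - 31568 = -29394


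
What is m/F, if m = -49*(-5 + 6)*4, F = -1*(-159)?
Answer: -196/159 ≈ -1.2327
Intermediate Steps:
F = 159
m = -196 (m = -49*4 = -196)
m/F = -196/159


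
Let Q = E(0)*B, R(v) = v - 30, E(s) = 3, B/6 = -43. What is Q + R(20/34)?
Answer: -13658/17 ≈ -803.41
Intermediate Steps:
B = -258 (B = 6*(-43) = -258)
R(v) = -30 + v
Q = -774 (Q = 3*(-258) = -774)
Q + R(20/34) = -774 + (-30 + 20/34) = -774 + (-30 + 20*(1/34)) = -774 + (-30 + 10/17) = -774 - 500/17 = -13658/17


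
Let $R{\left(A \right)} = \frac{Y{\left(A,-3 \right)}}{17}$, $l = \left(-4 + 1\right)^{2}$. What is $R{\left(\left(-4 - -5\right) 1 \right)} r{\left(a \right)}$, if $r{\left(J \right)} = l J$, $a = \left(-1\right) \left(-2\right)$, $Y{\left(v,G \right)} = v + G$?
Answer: $- \frac{36}{17} \approx -2.1176$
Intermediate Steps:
$Y{\left(v,G \right)} = G + v$
$l = 9$ ($l = \left(-3\right)^{2} = 9$)
$R{\left(A \right)} = - \frac{3}{17} + \frac{A}{17}$ ($R{\left(A \right)} = \frac{-3 + A}{17} = \left(-3 + A\right) \frac{1}{17} = - \frac{3}{17} + \frac{A}{17}$)
$a = 2$
$r{\left(J \right)} = 9 J$
$R{\left(\left(-4 - -5\right) 1 \right)} r{\left(a \right)} = \left(- \frac{3}{17} + \frac{\left(-4 - -5\right) 1}{17}\right) 9 \cdot 2 = \left(- \frac{3}{17} + \frac{\left(-4 + 5\right) 1}{17}\right) 18 = \left(- \frac{3}{17} + \frac{1 \cdot 1}{17}\right) 18 = \left(- \frac{3}{17} + \frac{1}{17} \cdot 1\right) 18 = \left(- \frac{3}{17} + \frac{1}{17}\right) 18 = \left(- \frac{2}{17}\right) 18 = - \frac{36}{17}$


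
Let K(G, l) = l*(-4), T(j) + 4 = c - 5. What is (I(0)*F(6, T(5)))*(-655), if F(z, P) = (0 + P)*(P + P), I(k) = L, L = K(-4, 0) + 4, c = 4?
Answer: -131000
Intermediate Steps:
T(j) = -5 (T(j) = -4 + (4 - 5) = -4 - 1 = -5)
K(G, l) = -4*l
L = 4 (L = -4*0 + 4 = 0 + 4 = 4)
I(k) = 4
F(z, P) = 2*P² (F(z, P) = P*(2*P) = 2*P²)
(I(0)*F(6, T(5)))*(-655) = (4*(2*(-5)²))*(-655) = (4*(2*25))*(-655) = (4*50)*(-655) = 200*(-655) = -131000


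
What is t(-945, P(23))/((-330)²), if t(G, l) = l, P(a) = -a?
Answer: -23/108900 ≈ -0.00021120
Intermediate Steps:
t(-945, P(23))/((-330)²) = (-1*23)/((-330)²) = -23/108900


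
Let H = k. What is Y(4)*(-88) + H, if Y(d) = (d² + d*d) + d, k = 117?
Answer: -3051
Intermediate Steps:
Y(d) = d + 2*d² (Y(d) = (d² + d²) + d = 2*d² + d = d + 2*d²)
H = 117
Y(4)*(-88) + H = (4*(1 + 2*4))*(-88) + 117 = (4*(1 + 8))*(-88) + 117 = (4*9)*(-88) + 117 = 36*(-88) + 117 = -3168 + 117 = -3051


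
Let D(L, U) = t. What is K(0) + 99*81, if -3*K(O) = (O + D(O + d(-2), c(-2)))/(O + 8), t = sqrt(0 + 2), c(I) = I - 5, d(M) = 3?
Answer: 8019 - sqrt(2)/24 ≈ 8018.9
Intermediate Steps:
c(I) = -5 + I
t = sqrt(2) ≈ 1.4142
D(L, U) = sqrt(2)
K(O) = -(O + sqrt(2))/(3*(8 + O)) (K(O) = -(O + sqrt(2))/(3*(O + 8)) = -(O + sqrt(2))/(3*(8 + O)))
K(0) + 99*81 = (-1*0 - sqrt(2))/(3*(8 + 0)) + 99*81 = (1/3)*(0 - sqrt(2))/8 + 8019 = (1/3)*(1/8)*(-sqrt(2)) + 8019 = -sqrt(2)/24 + 8019 = 8019 - sqrt(2)/24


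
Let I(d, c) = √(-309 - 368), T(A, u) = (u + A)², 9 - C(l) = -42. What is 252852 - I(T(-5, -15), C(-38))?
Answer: 252852 - I*√677 ≈ 2.5285e+5 - 26.019*I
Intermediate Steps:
C(l) = 51 (C(l) = 9 - 1*(-42) = 9 + 42 = 51)
T(A, u) = (A + u)²
I(d, c) = I*√677 (I(d, c) = √(-677) = I*√677)
252852 - I(T(-5, -15), C(-38)) = 252852 - I*√677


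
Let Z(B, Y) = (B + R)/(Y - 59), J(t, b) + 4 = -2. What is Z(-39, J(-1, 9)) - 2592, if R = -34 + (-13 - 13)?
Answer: -168381/65 ≈ -2590.5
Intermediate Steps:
J(t, b) = -6 (J(t, b) = -4 - 2 = -6)
R = -60 (R = -34 - 26 = -60)
Z(B, Y) = (-60 + B)/(-59 + Y) (Z(B, Y) = (B - 60)/(Y - 59) = (-60 + B)/(-59 + Y))
Z(-39, J(-1, 9)) - 2592 = (-60 - 39)/(-59 - 6) - 2592 = -99/(-65) - 2592 = -1/65*(-99) - 2592 = 99/65 - 2592 = -168381/65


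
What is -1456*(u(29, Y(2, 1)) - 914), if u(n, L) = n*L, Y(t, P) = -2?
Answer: 1415232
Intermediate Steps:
u(n, L) = L*n
-1456*(u(29, Y(2, 1)) - 914) = -1456*(-2*29 - 914) = -1456*(-58 - 914) = -1456*(-972) = 1415232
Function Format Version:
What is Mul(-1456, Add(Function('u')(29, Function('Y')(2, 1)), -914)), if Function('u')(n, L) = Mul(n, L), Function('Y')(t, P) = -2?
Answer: 1415232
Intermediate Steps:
Function('u')(n, L) = Mul(L, n)
Mul(-1456, Add(Function('u')(29, Function('Y')(2, 1)), -914)) = Mul(-1456, Add(Mul(-2, 29), -914)) = Mul(-1456, Add(-58, -914)) = Mul(-1456, -972) = 1415232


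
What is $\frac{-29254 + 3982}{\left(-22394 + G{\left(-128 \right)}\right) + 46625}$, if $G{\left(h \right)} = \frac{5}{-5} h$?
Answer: $- \frac{25272}{24359} \approx -1.0375$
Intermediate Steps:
$G{\left(h \right)} = - h$ ($G{\left(h \right)} = 5 \left(- \frac{1}{5}\right) h = - h$)
$\frac{-29254 + 3982}{\left(-22394 + G{\left(-128 \right)}\right) + 46625} = \frac{-29254 + 3982}{\left(-22394 - -128\right) + 46625} = - \frac{25272}{\left(-22394 + 128\right) + 46625} = - \frac{25272}{-22266 + 46625} = - \frac{25272}{24359}$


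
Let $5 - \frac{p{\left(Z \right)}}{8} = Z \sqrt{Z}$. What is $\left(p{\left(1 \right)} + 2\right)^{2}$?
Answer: $1156$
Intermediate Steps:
$p{\left(Z \right)} = 40 - 8 Z^{\frac{3}{2}}$ ($p{\left(Z \right)} = 40 - 8 Z \sqrt{Z} = 40 - 8 Z^{\frac{3}{2}}$)
$\left(p{\left(1 \right)} + 2\right)^{2} = \left(\left(40 - 8 \cdot 1^{\frac{3}{2}}\right) + 2\right)^{2} = \left(\left(40 - 8\right) + 2\right)^{2} = \left(32 + 2\right)^{2} = 34^{2} = 1156$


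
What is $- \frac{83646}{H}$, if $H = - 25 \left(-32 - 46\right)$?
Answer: $- \frac{13941}{325} \approx -42.895$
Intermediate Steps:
$H = 1950$ ($H = \left(-25\right) \left(-78\right) = 1950$)
$- \frac{83646}{H} = - \frac{83646}{1950} = \left(-83646\right) \frac{1}{1950} = - \frac{13941}{325}$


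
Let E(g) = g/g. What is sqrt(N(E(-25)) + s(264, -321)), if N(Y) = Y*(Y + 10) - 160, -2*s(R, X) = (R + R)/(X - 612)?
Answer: 9*I*sqrt(177581)/311 ≈ 12.195*I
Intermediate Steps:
E(g) = 1
s(R, X) = -R/(-612 + X) (s(R, X) = -(R + R)/(2*(X - 612)) = -2*R/(2*(-612 + X)) = -R/(-612 + X))
N(Y) = -160 + Y*(10 + Y) (N(Y) = Y*(10 + Y) - 160 = -160 + Y*(10 + Y))
sqrt(N(E(-25)) + s(264, -321)) = sqrt((-160 + 1**2 + 10*1) - 1*264/(-612 - 321)) = sqrt((-160 + 1 + 10) - 1*264/(-933)) = sqrt(-149 - 1*264*(-1/933)) = sqrt(-149 + 88/311) = sqrt(-46251/311) = 9*I*sqrt(177581)/311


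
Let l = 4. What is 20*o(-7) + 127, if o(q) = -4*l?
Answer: -193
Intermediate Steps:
o(q) = -16 (o(q) = -4*4 = -16)
20*o(-7) + 127 = 20*(-16) + 127 = -320 + 127 = -193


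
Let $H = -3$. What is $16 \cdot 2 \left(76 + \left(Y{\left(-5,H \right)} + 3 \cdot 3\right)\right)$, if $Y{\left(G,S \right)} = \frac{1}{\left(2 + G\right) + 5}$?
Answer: $2736$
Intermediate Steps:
$Y{\left(G,S \right)} = \frac{1}{7 + G}$
$16 \cdot 2 \left(76 + \left(Y{\left(-5,H \right)} + 3 \cdot 3\right)\right) = 16 \cdot 2 \left(76 + \left(\frac{1}{7 - 5} + 3 \cdot 3\right)\right) = 32 \left(76 + \left(\frac{1}{2} + 9\right)\right) = 32 \left(76 + \frac{19}{2}\right) = 32 \cdot \frac{171}{2} = 2736$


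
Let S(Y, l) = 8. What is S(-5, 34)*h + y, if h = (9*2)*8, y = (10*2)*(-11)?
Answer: 932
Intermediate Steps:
y = -220 (y = 20*(-11) = -220)
h = 144 (h = 18*8 = 144)
S(-5, 34)*h + y = 8*144 - 220 = 1152 - 220 = 932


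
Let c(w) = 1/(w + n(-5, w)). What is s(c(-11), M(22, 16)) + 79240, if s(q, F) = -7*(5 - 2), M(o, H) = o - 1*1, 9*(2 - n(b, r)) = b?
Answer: 79219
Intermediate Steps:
n(b, r) = 2 - b/9
c(w) = 1/(23/9 + w) (c(w) = 1/(w + (2 - 1/9*(-5))) = 1/(w + (2 + 5/9)) = 1/(w + 23/9) = 1/(23/9 + w))
M(o, H) = -1 + o (M(o, H) = o - 1 = -1 + o)
s(q, F) = -21 (s(q, F) = -7*3 = -21)
s(c(-11), M(22, 16)) + 79240 = -21 + 79240 = 79219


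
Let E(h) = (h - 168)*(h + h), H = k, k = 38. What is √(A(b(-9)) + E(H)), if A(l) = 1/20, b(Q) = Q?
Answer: I*√987995/10 ≈ 99.398*I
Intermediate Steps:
H = 38
E(h) = 2*h*(-168 + h) (E(h) = (-168 + h)*(2*h) = 2*h*(-168 + h))
A(l) = 1/20
√(A(b(-9)) + E(H)) = √(1/20 + 2*38*(-168 + 38)) = √(1/20 + 2*38*(-130)) = √(1/20 - 9880) = √(-197599/20) = I*√987995/10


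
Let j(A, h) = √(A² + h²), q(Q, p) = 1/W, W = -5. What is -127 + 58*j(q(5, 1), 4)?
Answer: -127 + 58*√401/5 ≈ 105.29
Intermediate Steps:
q(Q, p) = -⅕ (q(Q, p) = 1/(-5) = -⅕)
-127 + 58*j(q(5, 1), 4) = -127 + 58*√((-⅕)² + 4²) = -127 + 58*√(1/25 + 16) = -127 + 58*√(401/25) = -127 + 58*(√401/5) = -127 + 58*√401/5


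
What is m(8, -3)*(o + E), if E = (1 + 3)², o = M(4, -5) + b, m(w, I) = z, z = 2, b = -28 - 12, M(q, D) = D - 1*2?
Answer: -62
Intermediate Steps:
M(q, D) = -2 + D (M(q, D) = D - 2 = -2 + D)
b = -40
m(w, I) = 2
o = -47 (o = (-2 - 5) - 40 = -7 - 40 = -47)
E = 16 (E = 4² = 16)
m(8, -3)*(o + E) = 2*(-47 + 16) = 2*(-31) = -62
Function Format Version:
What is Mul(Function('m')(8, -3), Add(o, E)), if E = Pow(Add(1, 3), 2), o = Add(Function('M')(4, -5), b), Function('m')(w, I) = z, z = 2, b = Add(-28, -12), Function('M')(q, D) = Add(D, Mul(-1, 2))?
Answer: -62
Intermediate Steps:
Function('M')(q, D) = Add(-2, D) (Function('M')(q, D) = Add(D, -2) = Add(-2, D))
b = -40
Function('m')(w, I) = 2
o = -47 (o = Add(Add(-2, -5), -40) = Add(-7, -40) = -47)
E = 16 (E = Pow(4, 2) = 16)
Mul(Function('m')(8, -3), Add(o, E)) = Mul(2, Add(-47, 16)) = Mul(2, -31) = -62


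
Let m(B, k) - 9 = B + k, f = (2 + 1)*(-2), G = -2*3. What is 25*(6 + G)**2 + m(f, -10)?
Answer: -7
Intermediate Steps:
G = -6
f = -6 (f = 3*(-2) = -6)
m(B, k) = 9 + B + k (m(B, k) = 9 + (B + k) = 9 + B + k)
25*(6 + G)**2 + m(f, -10) = 25*(6 - 6)**2 + (9 - 6 - 10) = 25*0**2 - 7 = 25*0 - 7 = 0 - 7 = -7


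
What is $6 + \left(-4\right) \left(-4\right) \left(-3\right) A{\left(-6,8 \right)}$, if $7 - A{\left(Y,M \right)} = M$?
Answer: $54$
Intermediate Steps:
$A{\left(Y,M \right)} = 7 - M$
$6 + \left(-4\right) \left(-4\right) \left(-3\right) A{\left(-6,8 \right)} = 6 + \left(-4\right) \left(-4\right) \left(-3\right) \left(7 - 8\right) = 6 + 16 \left(-3\right) \left(7 - 8\right) = 6 - -48 = 6 + 48 = 54$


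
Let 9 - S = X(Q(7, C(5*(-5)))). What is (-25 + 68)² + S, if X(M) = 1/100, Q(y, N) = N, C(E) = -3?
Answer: 185799/100 ≈ 1858.0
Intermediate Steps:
X(M) = 1/100
S = 899/100 (S = 9 - 1*1/100 = 9 - 1/100 = 899/100 ≈ 8.9900)
(-25 + 68)² + S = (-25 + 68)² + 899/100 = 43² + 899/100 = 1849 + 899/100 = 185799/100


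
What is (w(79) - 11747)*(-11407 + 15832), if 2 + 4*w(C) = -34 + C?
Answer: -207731625/4 ≈ -5.1933e+7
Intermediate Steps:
w(C) = -9 + C/4 (w(C) = -1/2 + (-34 + C)/4 = -1/2 + (-17/2 + C/4) = -9 + C/4)
(w(79) - 11747)*(-11407 + 15832) = ((-9 + (1/4)*79) - 11747)*(-11407 + 15832) = ((-9 + 79/4) - 11747)*4425 = (43/4 - 11747)*4425 = -46945/4*4425 = -207731625/4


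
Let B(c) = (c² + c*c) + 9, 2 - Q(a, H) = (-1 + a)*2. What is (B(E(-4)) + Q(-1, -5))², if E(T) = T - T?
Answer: 225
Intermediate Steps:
Q(a, H) = 4 - 2*a (Q(a, H) = 2 - (-1 + a)*2 = 2 - (-2 + 2*a) = 2 + (2 - 2*a) = 4 - 2*a)
E(T) = 0
B(c) = 9 + 2*c² (B(c) = (c² + c²) + 9 = 2*c² + 9 = 9 + 2*c²)
(B(E(-4)) + Q(-1, -5))² = ((9 + 2*0²) + (4 - 2*(-1)))² = ((9 + 2*0) + (4 + 2))² = ((9 + 0) + 6)² = (9 + 6)² = 15² = 225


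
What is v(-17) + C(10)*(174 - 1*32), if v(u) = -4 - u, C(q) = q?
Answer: 1433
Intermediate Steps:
v(-17) + C(10)*(174 - 1*32) = (-4 - 1*(-17)) + 10*(174 - 1*32) = (-4 + 17) + 10*(174 - 32) = 13 + 10*142 = 13 + 1420 = 1433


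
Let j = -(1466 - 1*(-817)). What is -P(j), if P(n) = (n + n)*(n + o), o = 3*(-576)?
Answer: -18314226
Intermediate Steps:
j = -2283 (j = -(1466 + 817) = -1*2283 = -2283)
o = -1728
P(n) = 2*n*(-1728 + n) (P(n) = (n + n)*(n - 1728) = (2*n)*(-1728 + n) = 2*n*(-1728 + n))
-P(j) = -2*(-2283)*(-1728 - 2283) = -2*(-2283)*(-4011) = -1*18314226 = -18314226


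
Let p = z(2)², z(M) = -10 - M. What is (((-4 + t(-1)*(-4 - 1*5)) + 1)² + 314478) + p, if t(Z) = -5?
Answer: 316386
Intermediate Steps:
p = 144 (p = (-10 - 1*2)² = (-10 - 2)² = (-12)² = 144)
(((-4 + t(-1)*(-4 - 1*5)) + 1)² + 314478) + p = (((-4 - 5*(-4 - 1*5)) + 1)² + 314478) + 144 = (((-4 - 5*(-4 - 5)) + 1)² + 314478) + 144 = (((-4 - 5*(-9)) + 1)² + 314478) + 144 = (((-4 + 45) + 1)² + 314478) + 144 = ((41 + 1)² + 314478) + 144 = (42² + 314478) + 144 = (1764 + 314478) + 144 = 316242 + 144 = 316386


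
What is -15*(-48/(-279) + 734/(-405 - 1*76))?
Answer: 302830/14911 ≈ 20.309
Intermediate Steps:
-15*(-48/(-279) + 734/(-405 - 1*76)) = -15*(-48*(-1/279) + 734/(-405 - 76)) = -15*(16/93 + 734/(-481)) = -15*(16/93 + 734*(-1/481)) = -15*(16/93 - 734/481) = -15*(-60566/44733) = 302830/14911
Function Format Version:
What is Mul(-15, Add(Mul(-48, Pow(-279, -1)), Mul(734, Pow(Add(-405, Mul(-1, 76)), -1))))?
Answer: Rational(302830, 14911) ≈ 20.309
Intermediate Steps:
Mul(-15, Add(Mul(-48, Pow(-279, -1)), Mul(734, Pow(Add(-405, Mul(-1, 76)), -1)))) = Mul(-15, Add(Mul(-48, Rational(-1, 279)), Mul(734, Pow(Add(-405, -76), -1)))) = Mul(-15, Add(Rational(16, 93), Mul(734, Pow(-481, -1)))) = Mul(-15, Add(Rational(16, 93), Mul(734, Rational(-1, 481)))) = Mul(-15, Add(Rational(16, 93), Rational(-734, 481))) = Mul(-15, Rational(-60566, 44733)) = Rational(302830, 14911)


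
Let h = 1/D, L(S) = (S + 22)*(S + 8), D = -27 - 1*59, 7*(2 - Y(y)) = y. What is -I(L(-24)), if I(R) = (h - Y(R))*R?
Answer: -24656/301 ≈ -81.914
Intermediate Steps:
Y(y) = 2 - y/7
D = -86 (D = -27 - 59 = -86)
L(S) = (8 + S)*(22 + S) (L(S) = (22 + S)*(8 + S) = (8 + S)*(22 + S))
h = -1/86 (h = 1/(-86) = -1/86 ≈ -0.011628)
I(R) = R*(-173/86 + R/7) (I(R) = (-1/86 - (2 - R/7))*R = (-1/86 + (-2 + R/7))*R = (-173/86 + R/7)*R = R*(-173/86 + R/7))
-I(L(-24)) = -(176 + (-24)² + 30*(-24))*(-1211 + 86*(176 + (-24)² + 30*(-24)))/602 = -(176 + 576 - 720)*(-1211 + 86*(176 + 576 - 720))/602 = -32*(-1211 + 86*32)/602 = -32*(-1211 + 2752)/602 = -32*1541/602 = -1*24656/301 = -24656/301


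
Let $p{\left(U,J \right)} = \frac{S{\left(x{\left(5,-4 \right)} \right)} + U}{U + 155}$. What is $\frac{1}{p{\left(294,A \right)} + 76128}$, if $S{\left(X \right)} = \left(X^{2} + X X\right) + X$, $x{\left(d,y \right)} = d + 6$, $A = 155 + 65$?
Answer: $\frac{449}{34182019} \approx 1.3136 \cdot 10^{-5}$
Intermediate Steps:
$A = 220$
$x{\left(d,y \right)} = 6 + d$
$S{\left(X \right)} = X + 2 X^{2}$ ($S{\left(X \right)} = \left(X^{2} + X^{2}\right) + X = 2 X^{2} + X = X + 2 X^{2}$)
$p{\left(U,J \right)} = \frac{253 + U}{155 + U}$ ($p{\left(U,J \right)} = \frac{\left(6 + 5\right) \left(1 + 2 \left(6 + 5\right)\right) + U}{U + 155} = \frac{11 \left(1 + 2 \cdot 11\right) + U}{155 + U} = \frac{11 \left(1 + 22\right) + U}{155 + U} = \frac{11 \cdot 23 + U}{155 + U} = \frac{253 + U}{155 + U}$)
$\frac{1}{p{\left(294,A \right)} + 76128} = \frac{1}{\frac{253 + 294}{155 + 294} + 76128} = \frac{1}{\frac{1}{449} \cdot 547 + 76128} = \frac{1}{\frac{547}{449} + 76128} = \frac{1}{\frac{34182019}{449}} = \frac{449}{34182019}$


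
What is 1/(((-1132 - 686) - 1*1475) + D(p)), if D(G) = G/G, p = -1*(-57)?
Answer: -1/3292 ≈ -0.00030377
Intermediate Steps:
p = 57
D(G) = 1
1/(((-1132 - 686) - 1*1475) + D(p)) = 1/(((-1132 - 686) - 1*1475) + 1) = 1/((-1818 - 1475) + 1) = 1/(-3293 + 1) = 1/(-3292) = -1/3292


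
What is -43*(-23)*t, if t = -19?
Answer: -18791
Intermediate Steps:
-43*(-23)*t = -43*(-23)*(-19) = -(-989)*(-19) = -1*18791 = -18791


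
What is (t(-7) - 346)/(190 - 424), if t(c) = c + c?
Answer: 20/13 ≈ 1.5385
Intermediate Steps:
t(c) = 2*c
(t(-7) - 346)/(190 - 424) = (2*(-7) - 346)/(190 - 424) = (-14 - 346)/(-234) = -360*(-1/234) = 20/13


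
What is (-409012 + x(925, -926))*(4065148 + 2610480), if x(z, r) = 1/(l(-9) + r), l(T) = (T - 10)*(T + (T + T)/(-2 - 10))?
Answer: -4278555553944168/1567 ≈ -2.7304e+12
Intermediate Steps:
l(T) = 5*T*(-10 + T)/6 (l(T) = (-10 + T)*(T + (2*T)/(-12)) = (-10 + T)*(T + (2*T)*(-1/12)) = (-10 + T)*(T - T/6) = (-10 + T)*(5*T/6) = 5*T*(-10 + T)/6)
x(z, r) = 1/(285/2 + r) (x(z, r) = 1/((5/6)*(-9)*(-10 - 9) + r) = 1/((5/6)*(-9)*(-19) + r) = 1/(285/2 + r))
(-409012 + x(925, -926))*(4065148 + 2610480) = (-409012 + 2/(285 + 2*(-926)))*(4065148 + 2610480) = (-409012 + 2/(285 - 1852))*6675628 = (-409012 + 2/(-1567))*6675628 = (-409012 + 2*(-1/1567))*6675628 = (-409012 - 2/1567)*6675628 = -640921806/1567*6675628 = -4278555553944168/1567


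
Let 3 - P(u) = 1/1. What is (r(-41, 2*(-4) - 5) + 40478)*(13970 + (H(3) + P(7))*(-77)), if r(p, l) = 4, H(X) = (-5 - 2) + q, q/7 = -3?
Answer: 646578504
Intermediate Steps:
q = -21 (q = 7*(-3) = -21)
P(u) = 2 (P(u) = 3 - 1/1 = 3 - 1*1 = 3 - 1 = 2)
H(X) = -28 (H(X) = (-5 - 2) - 21 = -7 - 21 = -28)
(r(-41, 2*(-4) - 5) + 40478)*(13970 + (H(3) + P(7))*(-77)) = (4 + 40478)*(13970 + (-28 + 2)*(-77)) = 40482*(13970 - 26*(-77)) = 40482*(13970 + 2002) = 40482*15972 = 646578504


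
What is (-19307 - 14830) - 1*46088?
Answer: -80225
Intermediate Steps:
(-19307 - 14830) - 1*46088 = -34137 - 46088 = -80225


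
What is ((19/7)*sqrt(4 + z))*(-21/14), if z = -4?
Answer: 0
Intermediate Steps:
((19/7)*sqrt(4 + z))*(-21/14) = ((19/7)*sqrt(4 - 4))*(-21/14) = ((19*(1/7))*sqrt(0))*(-21*1/14) = ((19/7)*0)*(-3/2) = 0*(-3/2) = 0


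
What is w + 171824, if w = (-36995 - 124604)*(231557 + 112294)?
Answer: -55565805925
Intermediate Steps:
w = -55565977749 (w = -161599*343851 = -55565977749)
w + 171824 = -55565977749 + 171824 = -55565805925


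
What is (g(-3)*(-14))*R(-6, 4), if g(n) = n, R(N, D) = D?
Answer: 168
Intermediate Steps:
(g(-3)*(-14))*R(-6, 4) = -3*(-14)*4 = 42*4 = 168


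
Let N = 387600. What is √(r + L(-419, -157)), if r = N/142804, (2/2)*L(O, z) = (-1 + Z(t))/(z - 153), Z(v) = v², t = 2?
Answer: √917633193870/582490 ≈ 1.6445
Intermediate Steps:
L(O, z) = 3/(-153 + z) (L(O, z) = (-1 + 2²)/(z - 153) = (-1 + 4)/(-153 + z) = 3/(-153 + z))
r = 5100/1879 (r = 387600/142804 = 387600*(1/142804) = 5100/1879 ≈ 2.7142)
√(r + L(-419, -157)) = √(5100/1879 + 3/(-153 - 157)) = √(5100/1879 + 3/(-310)) = √(5100/1879 + 3*(-1/310)) = √(5100/1879 - 3/310) = √(1575363/582490) = √917633193870/582490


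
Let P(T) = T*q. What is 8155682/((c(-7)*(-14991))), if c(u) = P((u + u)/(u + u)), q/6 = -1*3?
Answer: 4077841/134919 ≈ 30.224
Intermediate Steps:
q = -18 (q = 6*(-1*3) = 6*(-3) = -18)
P(T) = -18*T (P(T) = T*(-18) = -18*T)
c(u) = -18 (c(u) = -18*(u + u)/(u + u) = -18*2*u/(2*u) = -18*2*u*1/(2*u) = -18*1 = -18)
8155682/((c(-7)*(-14991))) = 8155682/((-18*(-14991))) = 8155682/269838 = 8155682*(1/269838) = 4077841/134919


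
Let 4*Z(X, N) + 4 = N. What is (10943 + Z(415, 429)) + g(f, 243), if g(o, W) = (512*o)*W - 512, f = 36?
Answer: 17958053/4 ≈ 4.4895e+6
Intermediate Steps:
g(o, W) = -512 + 512*W*o (g(o, W) = 512*W*o - 512 = -512 + 512*W*o)
Z(X, N) = -1 + N/4
(10943 + Z(415, 429)) + g(f, 243) = (10943 + (-1 + (¼)*429)) + (-512 + 512*243*36) = (10943 + (-1 + 429/4)) + (-512 + 4478976) = (10943 + 425/4) + 4478464 = 44197/4 + 4478464 = 17958053/4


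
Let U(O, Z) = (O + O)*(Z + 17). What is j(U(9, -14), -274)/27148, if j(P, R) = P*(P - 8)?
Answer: 621/6787 ≈ 0.091498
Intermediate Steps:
U(O, Z) = 2*O*(17 + Z) (U(O, Z) = (2*O)*(17 + Z) = 2*O*(17 + Z))
j(P, R) = P*(-8 + P)
j(U(9, -14), -274)/27148 = ((2*9*(17 - 14))*(-8 + 2*9*(17 - 14)))/27148 = ((2*9*3)*(-8 + 2*9*3))*(1/27148) = (54*(-8 + 54))*(1/27148) = (54*46)*(1/27148) = 2484*(1/27148) = 621/6787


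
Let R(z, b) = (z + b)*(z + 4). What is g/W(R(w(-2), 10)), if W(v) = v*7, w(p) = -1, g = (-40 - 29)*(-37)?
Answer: 851/63 ≈ 13.508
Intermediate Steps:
g = 2553 (g = -69*(-37) = 2553)
R(z, b) = (4 + z)*(b + z) (R(z, b) = (b + z)*(4 + z) = (4 + z)*(b + z))
W(v) = 7*v
g/W(R(w(-2), 10)) = 2553/((7*((-1)² + 4*10 + 4*(-1) + 10*(-1)))) = 2553/((7*(1 + 40 - 4 - 10))) = 2553/((7*27)) = 2553/189 = 2553*(1/189) = 851/63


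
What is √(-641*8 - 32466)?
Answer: I*√37594 ≈ 193.89*I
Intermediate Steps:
√(-641*8 - 32466) = √(-5128 - 32466) = √(-37594) = I*√37594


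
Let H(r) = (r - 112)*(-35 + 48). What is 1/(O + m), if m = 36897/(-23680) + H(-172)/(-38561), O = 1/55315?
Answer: -54604843904/79853460527 ≈ -0.68381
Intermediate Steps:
H(r) = -1456 + 13*r (H(r) = (-112 + r)*13 = -1456 + 13*r)
O = 1/55315 ≈ 1.8078e-5
m = -1335358657/913124480 (m = 36897/(-23680) + (-1456 + 13*(-172))/(-38561) = 36897*(-1/23680) + (-1456 - 2236)*(-1/38561) = -36897/23680 - 3692*(-1/38561) = -36897/23680 + 3692/38561 = -1335358657/913124480 ≈ -1.4624)
1/(O + m) = 1/(1/55315 - 1335358657/913124480) = 1/(-79853460527/54604843904) = -54604843904/79853460527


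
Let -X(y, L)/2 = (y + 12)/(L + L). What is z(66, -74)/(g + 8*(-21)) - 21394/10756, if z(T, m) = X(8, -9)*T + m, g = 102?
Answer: -1645205/532422 ≈ -3.0900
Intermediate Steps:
X(y, L) = -(12 + y)/L (X(y, L) = -2*(y + 12)/(L + L) = -2*(12 + y)/(2*L) = -2*(12 + y)*1/(2*L) = -(12 + y)/L)
z(T, m) = m + 20*T/9 (z(T, m) = ((-12 - 1*8)/(-9))*T + m = (-(-12 - 8)/9)*T + m = (-1/9*(-20))*T + m = 20*T/9 + m = m + 20*T/9)
z(66, -74)/(g + 8*(-21)) - 21394/10756 = (-74 + (20/9)*66)/(102 + 8*(-21)) - 21394/10756 = (-74 + 440/3)/(102 - 168) - 21394*1/10756 = (218/3)/(-66) - 10697/5378 = (218/3)*(-1/66) - 10697/5378 = -109/99 - 10697/5378 = -1645205/532422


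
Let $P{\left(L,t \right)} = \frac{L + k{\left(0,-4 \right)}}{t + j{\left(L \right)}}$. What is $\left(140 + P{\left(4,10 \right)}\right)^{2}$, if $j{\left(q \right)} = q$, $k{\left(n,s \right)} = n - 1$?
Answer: $\frac{3853369}{196} \approx 19660.0$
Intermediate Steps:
$k{\left(n,s \right)} = -1 + n$
$P{\left(L,t \right)} = \frac{-1 + L}{L + t}$ ($P{\left(L,t \right)} = \frac{L + \left(-1 + 0\right)}{t + L} = \frac{L - 1}{L + t} = \frac{-1 + L}{L + t}$)
$\left(140 + P{\left(4,10 \right)}\right)^{2} = \left(140 + \frac{-1 + 4}{4 + 10}\right)^{2} = \left(140 + \frac{1}{14} \cdot 3\right)^{2} = \left(140 + \frac{3}{14}\right)^{2} = \left(\frac{1963}{14}\right)^{2} = \frac{3853369}{196}$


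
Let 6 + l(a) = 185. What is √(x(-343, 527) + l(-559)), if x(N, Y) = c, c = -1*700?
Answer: I*√521 ≈ 22.825*I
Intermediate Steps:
c = -700
x(N, Y) = -700
l(a) = 179 (l(a) = -6 + 185 = 179)
√(x(-343, 527) + l(-559)) = √(-700 + 179) = √(-521) = I*√521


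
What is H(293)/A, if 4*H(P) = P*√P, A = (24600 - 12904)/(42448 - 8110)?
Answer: 5030517*√293/23392 ≈ 3681.1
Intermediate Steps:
A = 5848/17169 (A = 11696/34338 = 11696*(1/34338) = 5848/17169 ≈ 0.34061)
H(P) = P^(3/2)/4 (H(P) = (P*√P)/4 = P^(3/2)/4)
H(293)/A = (293^(3/2)/4)/(5848/17169) = ((293*√293)/4)*(17169/5848) = (293*√293/4)*(17169/5848) = 5030517*√293/23392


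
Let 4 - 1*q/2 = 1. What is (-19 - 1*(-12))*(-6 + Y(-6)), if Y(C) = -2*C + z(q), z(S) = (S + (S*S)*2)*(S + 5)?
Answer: -6048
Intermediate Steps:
q = 6 (q = 8 - 2*1 = 8 - 2 = 6)
z(S) = (5 + S)*(S + 2*S**2) (z(S) = (S + S**2*2)*(5 + S) = (S + 2*S**2)*(5 + S) = (5 + S)*(S + 2*S**2))
Y(C) = 858 - 2*C (Y(C) = -2*C + 6*(5 + 2*6**2 + 11*6) = -2*C + 6*(5 + 2*36 + 66) = -2*C + 6*(5 + 72 + 66) = -2*C + 6*143 = -2*C + 858 = 858 - 2*C)
(-19 - 1*(-12))*(-6 + Y(-6)) = (-19 - 1*(-12))*(-6 + (858 - 2*(-6))) = (-19 + 12)*(-6 + (858 + 12)) = -7*(-6 + 870) = -7*864 = -6048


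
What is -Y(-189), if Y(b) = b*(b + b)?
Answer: -71442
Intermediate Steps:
Y(b) = 2*b² (Y(b) = b*(2*b) = 2*b²)
-Y(-189) = -2*(-189)² = -2*35721 = -1*71442 = -71442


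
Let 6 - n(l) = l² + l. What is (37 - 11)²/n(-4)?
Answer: -338/3 ≈ -112.67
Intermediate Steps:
n(l) = 6 - l - l² (n(l) = 6 - (l² + l) = 6 - (l + l²) = 6 + (-l - l²) = 6 - l - l²)
(37 - 11)²/n(-4) = (37 - 11)²/(6 - 1*(-4) - 1*(-4)²) = 26²/(6 + 4 - 1*16) = 676/(6 + 4 - 16) = 676/(-6) = 676*(-⅙) = -338/3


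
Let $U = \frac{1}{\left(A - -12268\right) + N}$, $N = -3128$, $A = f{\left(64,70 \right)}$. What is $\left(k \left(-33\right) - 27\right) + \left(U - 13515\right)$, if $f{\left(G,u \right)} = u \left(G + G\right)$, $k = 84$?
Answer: $- \frac{295283399}{18100} \approx -16314.0$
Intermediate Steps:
$f{\left(G,u \right)} = 2 G u$ ($f{\left(G,u \right)} = u 2 G = 2 G u$)
$A = 8960$ ($A = 2 \cdot 64 \cdot 70 = 8960$)
$U = \frac{1}{18100}$ ($U = \frac{1}{\left(8960 - -12268\right) - 3128} = \frac{1}{\left(8960 + 12268\right) - 3128} = \frac{1}{21228 - 3128} = \frac{1}{18100} \approx 5.5249 \cdot 10^{-5}$)
$\left(k \left(-33\right) - 27\right) + \left(U - 13515\right) = \left(84 \left(-33\right) - 27\right) + \left(\frac{1}{18100} - 13515\right) = \left(-2772 - 27\right) + \left(\frac{1}{18100} - 13515\right) = -2799 - \frac{244621499}{18100} = - \frac{295283399}{18100}$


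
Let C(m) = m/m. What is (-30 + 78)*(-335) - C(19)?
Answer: -16081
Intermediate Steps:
C(m) = 1
(-30 + 78)*(-335) - C(19) = (-30 + 78)*(-335) - 1*1 = 48*(-335) - 1 = -16080 - 1 = -16081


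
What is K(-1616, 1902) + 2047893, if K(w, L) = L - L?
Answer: 2047893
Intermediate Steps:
K(w, L) = 0
K(-1616, 1902) + 2047893 = 0 + 2047893 = 2047893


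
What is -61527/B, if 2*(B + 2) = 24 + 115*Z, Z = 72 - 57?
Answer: -123054/1745 ≈ -70.518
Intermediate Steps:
Z = 15
B = 1745/2 (B = -2 + (24 + 115*15)/2 = -2 + (24 + 1725)/2 = -2 + (½)*1749 = -2 + 1749/2 = 1745/2 ≈ 872.50)
-61527/B = -61527/1745/2 = -61527*2/1745 = -123054/1745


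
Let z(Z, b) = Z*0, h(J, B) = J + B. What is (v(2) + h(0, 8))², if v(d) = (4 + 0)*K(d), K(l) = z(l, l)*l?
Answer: 64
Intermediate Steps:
h(J, B) = B + J
z(Z, b) = 0
K(l) = 0 (K(l) = 0*l = 0)
v(d) = 0 (v(d) = (4 + 0)*0 = 4*0 = 0)
(v(2) + h(0, 8))² = (0 + (8 + 0))² = (0 + 8)² = 8² = 64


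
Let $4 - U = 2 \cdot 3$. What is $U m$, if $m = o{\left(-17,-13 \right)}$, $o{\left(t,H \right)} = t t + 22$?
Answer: $-622$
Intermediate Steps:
$o{\left(t,H \right)} = 22 + t^{2}$ ($o{\left(t,H \right)} = t^{2} + 22 = 22 + t^{2}$)
$m = 311$ ($m = 22 + \left(-17\right)^{2} = 22 + 289 = 311$)
$U = -2$ ($U = 4 - 2 \cdot 3 = 4 - 6 = -2$)
$U m = \left(-2\right) 311 = -622$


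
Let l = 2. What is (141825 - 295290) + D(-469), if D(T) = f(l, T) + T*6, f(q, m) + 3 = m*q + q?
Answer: -157218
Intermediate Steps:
f(q, m) = -3 + q + m*q (f(q, m) = -3 + (m*q + q) = -3 + (q + m*q) = -3 + q + m*q)
D(T) = -1 + 8*T (D(T) = (-3 + 2 + T*2) + T*6 = (-3 + 2 + 2*T) + 6*T = (-1 + 2*T) + 6*T = -1 + 8*T)
(141825 - 295290) + D(-469) = (141825 - 295290) + (-1 + 8*(-469)) = -153465 + (-1 - 3752) = -153465 - 3753 = -157218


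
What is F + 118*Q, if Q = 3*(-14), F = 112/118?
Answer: -292348/59 ≈ -4955.0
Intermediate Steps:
F = 56/59 (F = 112*(1/118) = 56/59 ≈ 0.94915)
Q = -42
F + 118*Q = 56/59 + 118*(-42) = 56/59 - 4956 = -292348/59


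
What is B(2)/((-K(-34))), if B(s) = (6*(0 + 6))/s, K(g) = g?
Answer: 9/17 ≈ 0.52941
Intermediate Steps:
B(s) = 36/s (B(s) = (6*6)/s = 36/s)
B(2)/((-K(-34))) = (36/2)/((-1*(-34))) = (36*(½))/34 = (1/34)*18 = 9/17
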